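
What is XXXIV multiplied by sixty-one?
Convert XXXIV (Roman numeral) → 10 + 10 + 10 + 4 = 34 (decimal)
Convert sixty-one (English words) → 61 (decimal)
Compute 34 × 61 = 2074
2074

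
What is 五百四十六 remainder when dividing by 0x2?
Convert 五百四十六 (Chinese numeral) → 5×100 + 4×10 + 6 = 546 (decimal)
Convert 0x2 (hexadecimal) → 2 (decimal)
Compute 546 mod 2 = 0
0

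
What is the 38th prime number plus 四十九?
The 38th prime number = 163
Convert 四十九 (Chinese numeral) → 4×10 + 9 = 49 (decimal)
Compute 163 + 49 = 212
212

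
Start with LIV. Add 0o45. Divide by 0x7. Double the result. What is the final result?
Convert LIV (Roman numeral) → 50 + 4 = 54 (decimal)
Start: 54
Convert 0o45 (octal) → 4×8 + 5 = 37 (decimal)
54 + 37 = 91
Convert 0x7 (hexadecimal) → 7 (decimal)
91 ÷ 7 = 13
13 × 2 = 26
26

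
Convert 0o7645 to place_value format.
Convert 0o7645 (octal) → 7×512 + 6×64 + 4×8 + 5 = 4005 (decimal)
Convert 4005 (decimal) → 4005 = 4×1000 + 5 → 4 thousands, 5 ones (place-value notation)
4 thousands, 5 ones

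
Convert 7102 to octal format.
Convert 7102 (decimal) → 7102 = 1×4096 + 5×512 + 6×64 + 7×8 + 6 → 0o15676 (octal)
0o15676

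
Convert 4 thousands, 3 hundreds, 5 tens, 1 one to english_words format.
Convert 4 thousands, 3 hundreds, 5 tens, 1 one (place-value notation) → 4×1000 + 3×100 + 5×10 + 1 = 4351 (decimal)
Convert 4351 (decimal) → 4351 = 4×1000 + 3×100 + 51 → four thousand three hundred fifty-one (English words)
four thousand three hundred fifty-one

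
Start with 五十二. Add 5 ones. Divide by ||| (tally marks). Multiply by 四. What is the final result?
Convert 五十二 (Chinese numeral) → 5×10 + 2 = 52 (decimal)
Start: 52
Convert 5 ones (place-value notation) → 5 (decimal)
52 + 5 = 57
Convert ||| (tally marks) → 3 (decimal)
57 ÷ 3 = 19
Convert 四 (Chinese numeral) → 4 (decimal)
19 × 4 = 76
76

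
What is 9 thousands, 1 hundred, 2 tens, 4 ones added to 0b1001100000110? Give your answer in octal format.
Convert 9 thousands, 1 hundred, 2 tens, 4 ones (place-value notation) → 9×1000 + 1×100 + 2×10 + 4 = 9124 (decimal)
Convert 0b1001100000110 (binary) → 4096 + 512 + 256 + 4 + 2 = 4870 (decimal)
Compute 9124 + 4870 = 13994
Convert 13994 (decimal) → 13994 = 3×4096 + 3×512 + 2×64 + 5×8 + 2 → 0o33252 (octal)
0o33252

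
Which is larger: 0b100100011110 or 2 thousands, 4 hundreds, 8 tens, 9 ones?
Convert 0b100100011110 (binary) → 2048 + 256 + 16 + 8 + 4 + 2 = 2334 (decimal)
Convert 2 thousands, 4 hundreds, 8 tens, 9 ones (place-value notation) → 2×1000 + 4×100 + 8×10 + 9 = 2489 (decimal)
Compare 2334 vs 2489: larger = 2489
2489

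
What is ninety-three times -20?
Convert ninety-three (English words) → 93 (decimal)
Compute 93 × -20 = -1860
-1860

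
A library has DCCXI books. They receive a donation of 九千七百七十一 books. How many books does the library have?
Convert DCCXI (Roman numeral) → 500 + 100 + 100 + 10 + 1 = 711 (decimal)
Convert 九千七百七十一 (Chinese numeral) → 9×1000 + 7×100 + 7×10 + 1 = 9771 (decimal)
Compute 711 + 9771 = 10482
10482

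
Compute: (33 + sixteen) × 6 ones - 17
Convert sixteen (English words) → 16 (decimal)
Convert 6 ones (place-value notation) → 6 (decimal)
Expression in decimal: (33 + 16) × 6 - 17
Parentheses first: 33 + 16 = 49
Multiply: 49 × 6 = 294
Subtract: 294 - 17 = 277
277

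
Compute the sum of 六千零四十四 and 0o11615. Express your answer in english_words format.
Convert 六千零四十四 (Chinese numeral) → 6×1000 + 4×10 + 4 = 6044 (decimal)
Convert 0o11615 (octal) → 1×4096 + 1×512 + 6×64 + 1×8 + 5 = 5005 (decimal)
Compute 6044 + 5005 = 11049
Convert 11049 (decimal) → 11049 = 11×1000 + 49 → eleven thousand forty-nine (English words)
eleven thousand forty-nine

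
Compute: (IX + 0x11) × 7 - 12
Convert IX (Roman numeral) → 9 (decimal)
Convert 0x11 (hexadecimal) → 1×16 + 1 = 17 (decimal)
Expression in decimal: (9 + 17) × 7 - 12
Parentheses first: 9 + 17 = 26
Multiply: 26 × 7 = 182
Subtract: 182 - 12 = 170
170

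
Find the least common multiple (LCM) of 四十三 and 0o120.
Convert 四十三 (Chinese numeral) → 4×10 + 3 = 43 (decimal)
Convert 0o120 (octal) → 1×64 + 2×8 = 80 (decimal)
Compute lcm(43, 80) = 3440
3440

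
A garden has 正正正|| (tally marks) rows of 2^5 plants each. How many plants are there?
Convert 2^5 (power) → 32 (decimal)
Convert 正正正|| (tally marks) → 5 + 5 + 5 + 2 = 17 (decimal)
Compute 32 × 17 = 544
544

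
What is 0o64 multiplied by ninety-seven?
Convert 0o64 (octal) → 6×8 + 4 = 52 (decimal)
Convert ninety-seven (English words) → 97 (decimal)
Compute 52 × 97 = 5044
5044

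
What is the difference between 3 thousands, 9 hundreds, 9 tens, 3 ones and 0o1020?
Convert 3 thousands, 9 hundreds, 9 tens, 3 ones (place-value notation) → 3×1000 + 9×100 + 9×10 + 3 = 3993 (decimal)
Convert 0o1020 (octal) → 1×512 + 2×8 = 528 (decimal)
Difference: |3993 - 528| = 3465
3465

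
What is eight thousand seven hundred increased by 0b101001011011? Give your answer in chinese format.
Convert eight thousand seven hundred (English words) → 8×1000 + 7×100 = 8700 (decimal)
Convert 0b101001011011 (binary) → 2048 + 512 + 64 + 16 + 8 + 2 + 1 = 2651 (decimal)
Compute 8700 + 2651 = 11351
Convert 11351 (decimal) → 11351 = 1×10000 + 1×1000 + 3×100 + 5×10 + 1 → 一万一千三百五十一 (Chinese numeral)
一万一千三百五十一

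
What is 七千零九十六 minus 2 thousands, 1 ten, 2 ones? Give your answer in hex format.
Convert 七千零九十六 (Chinese numeral) → 7×1000 + 9×10 + 6 = 7096 (decimal)
Convert 2 thousands, 1 ten, 2 ones (place-value notation) → 2×1000 + 1×10 + 2 = 2012 (decimal)
Compute 7096 - 2012 = 5084
Convert 5084 (decimal) → 5084 = 1×4096 + 3×256 + 13×16 + 12 → 0x13DC (hexadecimal)
0x13DC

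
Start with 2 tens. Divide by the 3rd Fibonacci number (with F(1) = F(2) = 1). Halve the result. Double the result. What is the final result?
Convert 2 tens (place-value notation) → 2×10 = 20 (decimal)
Start: 20
Convert the 3rd Fibonacci number (with F(1) = F(2) = 1) (Fibonacci index) → 1, 1, 2 → 2 (decimal)
20 ÷ 2 = 10
10 ÷ 2 = 5
5 × 2 = 10
10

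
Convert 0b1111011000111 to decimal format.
Convert 0b1111011000111 (binary) → 4096 + 2048 + 1024 + 512 + 128 + 64 + 4 + 2 + 1 = 7879 (decimal)
7879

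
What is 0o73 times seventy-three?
Convert 0o73 (octal) → 7×8 + 3 = 59 (decimal)
Convert seventy-three (English words) → 73 (decimal)
Compute 59 × 73 = 4307
4307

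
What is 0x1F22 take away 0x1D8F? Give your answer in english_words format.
Convert 0x1F22 (hexadecimal) → 1×4096 + 15×256 + 2×16 + 2 = 7970 (decimal)
Convert 0x1D8F (hexadecimal) → 1×4096 + 13×256 + 8×16 + 15 = 7567 (decimal)
Compute 7970 - 7567 = 403
Convert 403 (decimal) → 403 = 4×100 + 3 → four hundred three (English words)
four hundred three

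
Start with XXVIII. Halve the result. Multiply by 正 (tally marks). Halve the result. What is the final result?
Convert XXVIII (Roman numeral) → 10 + 10 + 5 + 1 + 1 + 1 = 28 (decimal)
Start: 28
28 ÷ 2 = 14
Convert 正 (tally marks) → 5 (decimal)
14 × 5 = 70
70 ÷ 2 = 35
35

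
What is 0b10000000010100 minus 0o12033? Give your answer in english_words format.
Convert 0b10000000010100 (binary) → 8192 + 16 + 4 = 8212 (decimal)
Convert 0o12033 (octal) → 1×4096 + 2×512 + 3×8 + 3 = 5147 (decimal)
Compute 8212 - 5147 = 3065
Convert 3065 (decimal) → 3065 = 3×1000 + 65 → three thousand sixty-five (English words)
three thousand sixty-five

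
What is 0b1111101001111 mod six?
Convert 0b1111101001111 (binary) → 4096 + 2048 + 1024 + 512 + 256 + 64 + 8 + 4 + 2 + 1 = 8015 (decimal)
Convert six (English words) → 6 (decimal)
Compute 8015 mod 6 = 5
5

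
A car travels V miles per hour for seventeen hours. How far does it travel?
Convert V (Roman numeral) → 5 (decimal)
Convert seventeen (English words) → 17 (decimal)
Compute 5 × 17 = 85
85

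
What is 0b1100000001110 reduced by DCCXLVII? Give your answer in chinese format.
Convert 0b1100000001110 (binary) → 4096 + 2048 + 8 + 4 + 2 = 6158 (decimal)
Convert DCCXLVII (Roman numeral) → 500 + 100 + 100 + 40 + 5 + 1 + 1 = 747 (decimal)
Compute 6158 - 747 = 5411
Convert 5411 (decimal) → 5411 = 5×1000 + 4×100 + 1×10 + 1 → 五千四百一十一 (Chinese numeral)
五千四百一十一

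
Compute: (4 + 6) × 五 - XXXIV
Convert 五 (Chinese numeral) → 5 (decimal)
Convert XXXIV (Roman numeral) → 10 + 10 + 10 + 4 = 34 (decimal)
Expression in decimal: (4 + 6) × 5 - 34
Parentheses first: 4 + 6 = 10
Multiply: 10 × 5 = 50
Subtract: 50 - 34 = 16
16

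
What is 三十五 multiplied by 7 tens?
Convert 三十五 (Chinese numeral) → 3×10 + 5 = 35 (decimal)
Convert 7 tens (place-value notation) → 7×10 = 70 (decimal)
Compute 35 × 70 = 2450
2450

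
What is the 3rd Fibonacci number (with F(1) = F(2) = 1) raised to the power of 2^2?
Convert the 3rd Fibonacci number (with F(1) = F(2) = 1) (Fibonacci index) → 1, 1, 2 → 2 (decimal)
Convert 2^2 (power) → 4 (decimal)
Compute 2 ^ 4 = 16
16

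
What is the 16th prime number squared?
The 16th prime number = 53
Compute 53² = 53 × 53 = 2809
2809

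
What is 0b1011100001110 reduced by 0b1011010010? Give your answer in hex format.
Convert 0b1011100001110 (binary) → 4096 + 1024 + 512 + 256 + 8 + 4 + 2 = 5902 (decimal)
Convert 0b1011010010 (binary) → 512 + 128 + 64 + 16 + 2 = 722 (decimal)
Compute 5902 - 722 = 5180
Convert 5180 (decimal) → 5180 = 1×4096 + 4×256 + 3×16 + 12 → 0x143C (hexadecimal)
0x143C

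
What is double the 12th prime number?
The 12th prime number = 37
Compute 37 × 2 = 74
74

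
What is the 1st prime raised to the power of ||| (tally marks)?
Convert the 1st prime (prime index) → 2 (decimal)
Convert ||| (tally marks) → 3 (decimal)
Compute 2 ^ 3 = 8
8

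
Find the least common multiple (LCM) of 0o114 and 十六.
Convert 0o114 (octal) → 1×64 + 1×8 + 4 = 76 (decimal)
Convert 十六 (Chinese numeral) → 1×10 + 6 = 16 (decimal)
Compute lcm(76, 16) = 304
304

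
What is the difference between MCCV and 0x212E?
Convert MCCV (Roman numeral) → 1000 + 100 + 100 + 5 = 1205 (decimal)
Convert 0x212E (hexadecimal) → 2×4096 + 1×256 + 2×16 + 14 = 8494 (decimal)
Difference: |1205 - 8494| = 7289
7289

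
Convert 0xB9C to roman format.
Convert 0xB9C (hexadecimal) → 11×256 + 9×16 + 12 = 2972 (decimal)
Convert 2972 (decimal) → 2972 = 1000 + 1000 + 900 + 50 + 10 + 10 + 1 + 1 → MMCMLXXII (Roman numeral)
MMCMLXXII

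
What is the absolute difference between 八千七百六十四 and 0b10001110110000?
Convert 八千七百六十四 (Chinese numeral) → 8×1000 + 7×100 + 6×10 + 4 = 8764 (decimal)
Convert 0b10001110110000 (binary) → 8192 + 512 + 256 + 128 + 32 + 16 = 9136 (decimal)
Compute |8764 - 9136| = 372
372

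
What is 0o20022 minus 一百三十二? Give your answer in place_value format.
Convert 0o20022 (octal) → 2×4096 + 2×8 + 2 = 8210 (decimal)
Convert 一百三十二 (Chinese numeral) → 1×100 + 3×10 + 2 = 132 (decimal)
Compute 8210 - 132 = 8078
Convert 8078 (decimal) → 8078 = 8×1000 + 7×10 + 8 → 8 thousands, 7 tens, 8 ones (place-value notation)
8 thousands, 7 tens, 8 ones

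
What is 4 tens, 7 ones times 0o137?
Convert 4 tens, 7 ones (place-value notation) → 4×10 + 7 = 47 (decimal)
Convert 0o137 (octal) → 1×64 + 3×8 + 7 = 95 (decimal)
Compute 47 × 95 = 4465
4465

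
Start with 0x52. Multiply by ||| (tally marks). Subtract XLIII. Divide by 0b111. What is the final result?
Convert 0x52 (hexadecimal) → 5×16 + 2 = 82 (decimal)
Start: 82
Convert ||| (tally marks) → 3 (decimal)
82 × 3 = 246
Convert XLIII (Roman numeral) → 40 + 1 + 1 + 1 = 43 (decimal)
246 - 43 = 203
Convert 0b111 (binary) → 4 + 2 + 1 = 7 (decimal)
203 ÷ 7 = 29
29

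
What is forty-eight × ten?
Convert forty-eight (English words) → 48 (decimal)
Convert ten (English words) → 10 (decimal)
Compute 48 × 10 = 480
480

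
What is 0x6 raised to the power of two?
Convert 0x6 (hexadecimal) → 6 (decimal)
Convert two (English words) → 2 (decimal)
Compute 6 ^ 2 = 36
36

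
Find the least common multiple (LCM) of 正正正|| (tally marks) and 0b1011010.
Convert 正正正|| (tally marks) → 5 + 5 + 5 + 2 = 17 (decimal)
Convert 0b1011010 (binary) → 64 + 16 + 8 + 2 = 90 (decimal)
Compute lcm(17, 90) = 1530
1530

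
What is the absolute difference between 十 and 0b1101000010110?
Convert 十 (Chinese numeral) → 1×10 = 10 (decimal)
Convert 0b1101000010110 (binary) → 4096 + 2048 + 512 + 16 + 4 + 2 = 6678 (decimal)
Compute |10 - 6678| = 6668
6668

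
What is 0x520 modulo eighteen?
Convert 0x520 (hexadecimal) → 5×256 + 2×16 = 1312 (decimal)
Convert eighteen (English words) → 18 (decimal)
Compute 1312 mod 18 = 16
16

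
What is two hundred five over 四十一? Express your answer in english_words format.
Convert two hundred five (English words) → 2×100 + 5 = 205 (decimal)
Convert 四十一 (Chinese numeral) → 4×10 + 1 = 41 (decimal)
Compute 205 ÷ 41 = 5
Convert 5 (decimal) → five (English words)
five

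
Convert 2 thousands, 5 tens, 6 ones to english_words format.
Convert 2 thousands, 5 tens, 6 ones (place-value notation) → 2×1000 + 5×10 + 6 = 2056 (decimal)
Convert 2056 (decimal) → 2056 = 2×1000 + 56 → two thousand fifty-six (English words)
two thousand fifty-six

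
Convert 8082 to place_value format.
Convert 8082 (decimal) → 8082 = 8×1000 + 8×10 + 2 → 8 thousands, 8 tens, 2 ones (place-value notation)
8 thousands, 8 tens, 2 ones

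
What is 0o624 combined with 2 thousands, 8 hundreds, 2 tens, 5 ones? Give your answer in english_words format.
Convert 0o624 (octal) → 6×64 + 2×8 + 4 = 404 (decimal)
Convert 2 thousands, 8 hundreds, 2 tens, 5 ones (place-value notation) → 2×1000 + 8×100 + 2×10 + 5 = 2825 (decimal)
Compute 404 + 2825 = 3229
Convert 3229 (decimal) → 3229 = 3×1000 + 2×100 + 29 → three thousand two hundred twenty-nine (English words)
three thousand two hundred twenty-nine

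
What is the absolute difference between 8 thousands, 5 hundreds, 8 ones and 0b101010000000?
Convert 8 thousands, 5 hundreds, 8 ones (place-value notation) → 8×1000 + 5×100 + 8 = 8508 (decimal)
Convert 0b101010000000 (binary) → 2048 + 512 + 128 = 2688 (decimal)
Compute |8508 - 2688| = 5820
5820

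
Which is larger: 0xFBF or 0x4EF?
Convert 0xFBF (hexadecimal) → 15×256 + 11×16 + 15 = 4031 (decimal)
Convert 0x4EF (hexadecimal) → 4×256 + 14×16 + 15 = 1263 (decimal)
Compare 4031 vs 1263: larger = 4031
4031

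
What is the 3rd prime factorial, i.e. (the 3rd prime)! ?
Convert the 3rd prime (prime index) → 5 (decimal)
Compute 5! = 120
120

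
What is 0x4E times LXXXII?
Convert 0x4E (hexadecimal) → 4×16 + 14 = 78 (decimal)
Convert LXXXII (Roman numeral) → 50 + 10 + 10 + 10 + 1 + 1 = 82 (decimal)
Compute 78 × 82 = 6396
6396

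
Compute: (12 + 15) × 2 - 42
Parentheses first: 12 + 15 = 27
Multiply: 27 × 2 = 54
Subtract: 54 - 42 = 12
12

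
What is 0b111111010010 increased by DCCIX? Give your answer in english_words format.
Convert 0b111111010010 (binary) → 2048 + 1024 + 512 + 256 + 128 + 64 + 16 + 2 = 4050 (decimal)
Convert DCCIX (Roman numeral) → 500 + 100 + 100 + 9 = 709 (decimal)
Compute 4050 + 709 = 4759
Convert 4759 (decimal) → 4759 = 4×1000 + 7×100 + 59 → four thousand seven hundred fifty-nine (English words)
four thousand seven hundred fifty-nine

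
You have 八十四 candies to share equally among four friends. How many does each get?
Convert 八十四 (Chinese numeral) → 8×10 + 4 = 84 (decimal)
Convert four (English words) → 4 (decimal)
Compute 84 ÷ 4 = 21
21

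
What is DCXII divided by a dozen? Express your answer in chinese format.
Convert DCXII (Roman numeral) → 500 + 100 + 10 + 1 + 1 = 612 (decimal)
Convert a dozen (colloquial) → 12 (decimal)
Compute 612 ÷ 12 = 51
Convert 51 (decimal) → 51 = 5×10 + 1 → 五十一 (Chinese numeral)
五十一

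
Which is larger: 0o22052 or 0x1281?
Convert 0o22052 (octal) → 2×4096 + 2×512 + 5×8 + 2 = 9258 (decimal)
Convert 0x1281 (hexadecimal) → 1×4096 + 2×256 + 8×16 + 1 = 4737 (decimal)
Compare 9258 vs 4737: larger = 9258
9258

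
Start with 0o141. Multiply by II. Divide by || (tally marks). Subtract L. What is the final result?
Convert 0o141 (octal) → 1×64 + 4×8 + 1 = 97 (decimal)
Start: 97
Convert II (Roman numeral) → 1 + 1 = 2 (decimal)
97 × 2 = 194
Convert || (tally marks) → 2 (decimal)
194 ÷ 2 = 97
Convert L (Roman numeral) → 50 (decimal)
97 - 50 = 47
47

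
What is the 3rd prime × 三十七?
Convert the 3rd prime (prime index) → 5 (decimal)
Convert 三十七 (Chinese numeral) → 3×10 + 7 = 37 (decimal)
Compute 5 × 37 = 185
185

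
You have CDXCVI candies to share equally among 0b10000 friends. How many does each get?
Convert CDXCVI (Roman numeral) → 400 + 90 + 5 + 1 = 496 (decimal)
Convert 0b10000 (binary) → 16 (decimal)
Compute 496 ÷ 16 = 31
31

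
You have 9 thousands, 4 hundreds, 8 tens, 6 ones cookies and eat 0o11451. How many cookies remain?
Convert 9 thousands, 4 hundreds, 8 tens, 6 ones (place-value notation) → 9×1000 + 4×100 + 8×10 + 6 = 9486 (decimal)
Convert 0o11451 (octal) → 1×4096 + 1×512 + 4×64 + 5×8 + 1 = 4905 (decimal)
Compute 9486 - 4905 = 4581
4581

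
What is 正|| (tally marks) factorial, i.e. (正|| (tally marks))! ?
Convert 正|| (tally marks) → 5 + 2 = 7 (decimal)
Compute 7! = 5040
5040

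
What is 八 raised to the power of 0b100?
Convert 八 (Chinese numeral) → 8 (decimal)
Convert 0b100 (binary) → 4 (decimal)
Compute 8 ^ 4 = 4096
4096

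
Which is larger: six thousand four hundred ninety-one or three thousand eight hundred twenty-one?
Convert six thousand four hundred ninety-one (English words) → 6×1000 + 4×100 + 91 = 6491 (decimal)
Convert three thousand eight hundred twenty-one (English words) → 3×1000 + 8×100 + 21 = 3821 (decimal)
Compare 6491 vs 3821: larger = 6491
6491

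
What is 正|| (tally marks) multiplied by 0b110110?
Convert 正|| (tally marks) → 5 + 2 = 7 (decimal)
Convert 0b110110 (binary) → 32 + 16 + 4 + 2 = 54 (decimal)
Compute 7 × 54 = 378
378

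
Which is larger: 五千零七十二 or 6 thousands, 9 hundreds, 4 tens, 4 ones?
Convert 五千零七十二 (Chinese numeral) → 5×1000 + 7×10 + 2 = 5072 (decimal)
Convert 6 thousands, 9 hundreds, 4 tens, 4 ones (place-value notation) → 6×1000 + 9×100 + 4×10 + 4 = 6944 (decimal)
Compare 5072 vs 6944: larger = 6944
6944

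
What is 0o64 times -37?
Convert 0o64 (octal) → 6×8 + 4 = 52 (decimal)
Compute 52 × -37 = -1924
-1924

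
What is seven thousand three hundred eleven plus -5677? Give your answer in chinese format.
Convert seven thousand three hundred eleven (English words) → 7×1000 + 3×100 + 11 = 7311 (decimal)
Compute 7311 + -5677 = 1634
Convert 1634 (decimal) → 1634 = 1×1000 + 6×100 + 3×10 + 4 → 一千六百三十四 (Chinese numeral)
一千六百三十四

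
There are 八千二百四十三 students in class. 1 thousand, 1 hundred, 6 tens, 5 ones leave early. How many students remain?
Convert 八千二百四十三 (Chinese numeral) → 8×1000 + 2×100 + 4×10 + 3 = 8243 (decimal)
Convert 1 thousand, 1 hundred, 6 tens, 5 ones (place-value notation) → 1×1000 + 1×100 + 6×10 + 5 = 1165 (decimal)
Compute 8243 - 1165 = 7078
7078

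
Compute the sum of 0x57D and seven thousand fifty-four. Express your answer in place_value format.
Convert 0x57D (hexadecimal) → 5×256 + 7×16 + 13 = 1405 (decimal)
Convert seven thousand fifty-four (English words) → 7×1000 + 54 = 7054 (decimal)
Compute 1405 + 7054 = 8459
Convert 8459 (decimal) → 8459 = 8×1000 + 4×100 + 5×10 + 9 → 8 thousands, 4 hundreds, 5 tens, 9 ones (place-value notation)
8 thousands, 4 hundreds, 5 tens, 9 ones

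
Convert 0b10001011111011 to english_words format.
Convert 0b10001011111011 (binary) → 8192 + 512 + 128 + 64 + 32 + 16 + 8 + 2 + 1 = 8955 (decimal)
Convert 8955 (decimal) → 8955 = 8×1000 + 9×100 + 55 → eight thousand nine hundred fifty-five (English words)
eight thousand nine hundred fifty-five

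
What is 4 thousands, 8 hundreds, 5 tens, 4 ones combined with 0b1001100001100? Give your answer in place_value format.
Convert 4 thousands, 8 hundreds, 5 tens, 4 ones (place-value notation) → 4×1000 + 8×100 + 5×10 + 4 = 4854 (decimal)
Convert 0b1001100001100 (binary) → 4096 + 512 + 256 + 8 + 4 = 4876 (decimal)
Compute 4854 + 4876 = 9730
Convert 9730 (decimal) → 9730 = 9×1000 + 7×100 + 3×10 → 9 thousands, 7 hundreds, 3 tens (place-value notation)
9 thousands, 7 hundreds, 3 tens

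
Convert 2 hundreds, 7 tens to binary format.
Convert 2 hundreds, 7 tens (place-value notation) → 2×100 + 7×10 = 270 (decimal)
Convert 270 (decimal) → 270 = 256 + 8 + 4 + 2 → 0b100001110 (binary)
0b100001110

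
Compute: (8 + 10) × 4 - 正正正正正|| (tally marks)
Convert 正正正正正|| (tally marks) → 5 + 5 + 5 + 5 + 5 + 2 = 27 (decimal)
Expression in decimal: (8 + 10) × 4 - 27
Parentheses first: 8 + 10 = 18
Multiply: 18 × 4 = 72
Subtract: 72 - 27 = 45
45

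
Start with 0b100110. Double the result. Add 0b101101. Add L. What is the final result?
Convert 0b100110 (binary) → 32 + 4 + 2 = 38 (decimal)
Start: 38
38 × 2 = 76
Convert 0b101101 (binary) → 32 + 8 + 4 + 1 = 45 (decimal)
76 + 45 = 121
Convert L (Roman numeral) → 50 (decimal)
121 + 50 = 171
171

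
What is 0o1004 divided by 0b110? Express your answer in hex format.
Convert 0o1004 (octal) → 1×512 + 4 = 516 (decimal)
Convert 0b110 (binary) → 4 + 2 = 6 (decimal)
Compute 516 ÷ 6 = 86
Convert 86 (decimal) → 86 = 5×16 + 6 → 0x56 (hexadecimal)
0x56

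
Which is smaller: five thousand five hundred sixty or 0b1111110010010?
Convert five thousand five hundred sixty (English words) → 5×1000 + 5×100 + 60 = 5560 (decimal)
Convert 0b1111110010010 (binary) → 4096 + 2048 + 1024 + 512 + 256 + 128 + 16 + 2 = 8082 (decimal)
Compare 5560 vs 8082: smaller = 5560
5560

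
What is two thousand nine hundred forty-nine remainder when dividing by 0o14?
Convert two thousand nine hundred forty-nine (English words) → 2×1000 + 9×100 + 49 = 2949 (decimal)
Convert 0o14 (octal) → 1×8 + 4 = 12 (decimal)
Compute 2949 mod 12 = 9
9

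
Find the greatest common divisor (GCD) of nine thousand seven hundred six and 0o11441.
Convert nine thousand seven hundred six (English words) → 9×1000 + 7×100 + 6 = 9706 (decimal)
Convert 0o11441 (octal) → 1×4096 + 1×512 + 4×64 + 4×8 + 1 = 4897 (decimal)
Compute gcd(9706, 4897) = 1
1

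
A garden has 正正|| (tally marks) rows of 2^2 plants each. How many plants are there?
Convert 2^2 (power) → 4 (decimal)
Convert 正正|| (tally marks) → 5 + 5 + 2 = 12 (decimal)
Compute 4 × 12 = 48
48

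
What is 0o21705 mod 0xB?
Convert 0o21705 (octal) → 2×4096 + 1×512 + 7×64 + 5 = 9157 (decimal)
Convert 0xB (hexadecimal) → 11 (decimal)
Compute 9157 mod 11 = 5
5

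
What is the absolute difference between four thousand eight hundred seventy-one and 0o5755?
Convert four thousand eight hundred seventy-one (English words) → 4×1000 + 8×100 + 71 = 4871 (decimal)
Convert 0o5755 (octal) → 5×512 + 7×64 + 5×8 + 5 = 3053 (decimal)
Compute |4871 - 3053| = 1818
1818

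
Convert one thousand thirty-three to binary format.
Convert one thousand thirty-three (English words) → 1×1000 + 33 = 1033 (decimal)
Convert 1033 (decimal) → 1033 = 1024 + 8 + 1 → 0b10000001001 (binary)
0b10000001001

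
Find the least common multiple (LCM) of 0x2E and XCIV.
Convert 0x2E (hexadecimal) → 2×16 + 14 = 46 (decimal)
Convert XCIV (Roman numeral) → 90 + 4 = 94 (decimal)
Compute lcm(46, 94) = 2162
2162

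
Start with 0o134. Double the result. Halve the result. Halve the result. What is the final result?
Convert 0o134 (octal) → 1×64 + 3×8 + 4 = 92 (decimal)
Start: 92
92 × 2 = 184
184 ÷ 2 = 92
92 ÷ 2 = 46
46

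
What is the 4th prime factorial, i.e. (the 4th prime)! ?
Convert the 4th prime (prime index) → 7 (decimal)
Compute 7! = 5040
5040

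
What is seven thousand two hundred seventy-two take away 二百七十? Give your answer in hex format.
Convert seven thousand two hundred seventy-two (English words) → 7×1000 + 2×100 + 72 = 7272 (decimal)
Convert 二百七十 (Chinese numeral) → 2×100 + 7×10 = 270 (decimal)
Compute 7272 - 270 = 7002
Convert 7002 (decimal) → 7002 = 1×4096 + 11×256 + 5×16 + 10 → 0x1B5A (hexadecimal)
0x1B5A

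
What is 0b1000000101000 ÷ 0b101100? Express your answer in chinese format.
Convert 0b1000000101000 (binary) → 4096 + 32 + 8 = 4136 (decimal)
Convert 0b101100 (binary) → 32 + 8 + 4 = 44 (decimal)
Compute 4136 ÷ 44 = 94
Convert 94 (decimal) → 94 = 9×10 + 4 → 九十四 (Chinese numeral)
九十四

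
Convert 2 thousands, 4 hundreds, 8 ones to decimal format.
Convert 2 thousands, 4 hundreds, 8 ones (place-value notation) → 2×1000 + 4×100 + 8 = 2408 (decimal)
2408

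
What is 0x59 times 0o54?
Convert 0x59 (hexadecimal) → 5×16 + 9 = 89 (decimal)
Convert 0o54 (octal) → 5×8 + 4 = 44 (decimal)
Compute 89 × 44 = 3916
3916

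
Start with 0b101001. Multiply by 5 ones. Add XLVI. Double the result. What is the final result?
Convert 0b101001 (binary) → 32 + 8 + 1 = 41 (decimal)
Start: 41
Convert 5 ones (place-value notation) → 5 (decimal)
41 × 5 = 205
Convert XLVI (Roman numeral) → 40 + 5 + 1 = 46 (decimal)
205 + 46 = 251
251 × 2 = 502
502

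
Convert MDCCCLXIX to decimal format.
Convert MDCCCLXIX (Roman numeral) → 1000 + 500 + 100 + 100 + 100 + 50 + 10 + 9 = 1869 (decimal)
1869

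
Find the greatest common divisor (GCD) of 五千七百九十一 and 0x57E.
Convert 五千七百九十一 (Chinese numeral) → 5×1000 + 7×100 + 9×10 + 1 = 5791 (decimal)
Convert 0x57E (hexadecimal) → 5×256 + 7×16 + 14 = 1406 (decimal)
Compute gcd(5791, 1406) = 1
1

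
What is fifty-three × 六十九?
Convert fifty-three (English words) → 53 (decimal)
Convert 六十九 (Chinese numeral) → 6×10 + 9 = 69 (decimal)
Compute 53 × 69 = 3657
3657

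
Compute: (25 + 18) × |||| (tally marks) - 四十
Convert |||| (tally marks) → 4 (decimal)
Convert 四十 (Chinese numeral) → 4×10 = 40 (decimal)
Expression in decimal: (25 + 18) × 4 - 40
Parentheses first: 25 + 18 = 43
Multiply: 43 × 4 = 172
Subtract: 172 - 40 = 132
132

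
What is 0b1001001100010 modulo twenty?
Convert 0b1001001100010 (binary) → 4096 + 512 + 64 + 32 + 2 = 4706 (decimal)
Convert twenty (English words) → 20 (decimal)
Compute 4706 mod 20 = 6
6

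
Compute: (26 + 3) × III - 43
Convert III (Roman numeral) → 1 + 1 + 1 = 3 (decimal)
Expression in decimal: (26 + 3) × 3 - 43
Parentheses first: 26 + 3 = 29
Multiply: 29 × 3 = 87
Subtract: 87 - 43 = 44
44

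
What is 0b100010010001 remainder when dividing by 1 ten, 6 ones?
Convert 0b100010010001 (binary) → 2048 + 128 + 16 + 1 = 2193 (decimal)
Convert 1 ten, 6 ones (place-value notation) → 1×10 + 6 = 16 (decimal)
Compute 2193 mod 16 = 1
1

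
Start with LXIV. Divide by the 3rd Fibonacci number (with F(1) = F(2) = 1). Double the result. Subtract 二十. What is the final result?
Convert LXIV (Roman numeral) → 50 + 10 + 4 = 64 (decimal)
Start: 64
Convert the 3rd Fibonacci number (with F(1) = F(2) = 1) (Fibonacci index) → 1, 1, 2 → 2 (decimal)
64 ÷ 2 = 32
32 × 2 = 64
Convert 二十 (Chinese numeral) → 2×10 = 20 (decimal)
64 - 20 = 44
44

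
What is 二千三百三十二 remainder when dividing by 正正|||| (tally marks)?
Convert 二千三百三十二 (Chinese numeral) → 2×1000 + 3×100 + 3×10 + 2 = 2332 (decimal)
Convert 正正|||| (tally marks) → 5 + 5 + 4 = 14 (decimal)
Compute 2332 mod 14 = 8
8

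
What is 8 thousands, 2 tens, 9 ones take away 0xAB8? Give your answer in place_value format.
Convert 8 thousands, 2 tens, 9 ones (place-value notation) → 8×1000 + 2×10 + 9 = 8029 (decimal)
Convert 0xAB8 (hexadecimal) → 10×256 + 11×16 + 8 = 2744 (decimal)
Compute 8029 - 2744 = 5285
Convert 5285 (decimal) → 5285 = 5×1000 + 2×100 + 8×10 + 5 → 5 thousands, 2 hundreds, 8 tens, 5 ones (place-value notation)
5 thousands, 2 hundreds, 8 tens, 5 ones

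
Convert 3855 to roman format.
Convert 3855 (decimal) → 3855 = 1000 + 1000 + 1000 + 500 + 100 + 100 + 100 + 50 + 5 → MMMDCCCLV (Roman numeral)
MMMDCCCLV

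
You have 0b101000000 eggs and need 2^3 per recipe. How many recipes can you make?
Convert 0b101000000 (binary) → 256 + 64 = 320 (decimal)
Convert 2^3 (power) → 8 (decimal)
Compute 320 ÷ 8 = 40
40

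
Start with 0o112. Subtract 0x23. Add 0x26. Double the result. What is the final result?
Convert 0o112 (octal) → 1×64 + 1×8 + 2 = 74 (decimal)
Start: 74
Convert 0x23 (hexadecimal) → 2×16 + 3 = 35 (decimal)
74 - 35 = 39
Convert 0x26 (hexadecimal) → 2×16 + 6 = 38 (decimal)
39 + 38 = 77
77 × 2 = 154
154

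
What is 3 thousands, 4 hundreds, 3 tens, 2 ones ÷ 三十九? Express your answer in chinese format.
Convert 3 thousands, 4 hundreds, 3 tens, 2 ones (place-value notation) → 3×1000 + 4×100 + 3×10 + 2 = 3432 (decimal)
Convert 三十九 (Chinese numeral) → 3×10 + 9 = 39 (decimal)
Compute 3432 ÷ 39 = 88
Convert 88 (decimal) → 88 = 8×10 + 8 → 八十八 (Chinese numeral)
八十八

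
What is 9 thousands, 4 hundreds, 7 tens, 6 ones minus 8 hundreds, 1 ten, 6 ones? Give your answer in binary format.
Convert 9 thousands, 4 hundreds, 7 tens, 6 ones (place-value notation) → 9×1000 + 4×100 + 7×10 + 6 = 9476 (decimal)
Convert 8 hundreds, 1 ten, 6 ones (place-value notation) → 8×100 + 1×10 + 6 = 816 (decimal)
Compute 9476 - 816 = 8660
Convert 8660 (decimal) → 8660 = 8192 + 256 + 128 + 64 + 16 + 4 → 0b10000111010100 (binary)
0b10000111010100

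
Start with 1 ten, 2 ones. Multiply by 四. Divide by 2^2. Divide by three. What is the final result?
Convert 1 ten, 2 ones (place-value notation) → 1×10 + 2 = 12 (decimal)
Start: 12
Convert 四 (Chinese numeral) → 4 (decimal)
12 × 4 = 48
Convert 2^2 (power) → 4 (decimal)
48 ÷ 4 = 12
Convert three (English words) → 3 (decimal)
12 ÷ 3 = 4
4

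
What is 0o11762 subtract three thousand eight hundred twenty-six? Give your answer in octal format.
Convert 0o11762 (octal) → 1×4096 + 1×512 + 7×64 + 6×8 + 2 = 5106 (decimal)
Convert three thousand eight hundred twenty-six (English words) → 3×1000 + 8×100 + 26 = 3826 (decimal)
Compute 5106 - 3826 = 1280
Convert 1280 (decimal) → 1280 = 2×512 + 4×64 → 0o2400 (octal)
0o2400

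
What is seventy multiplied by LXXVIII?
Convert seventy (English words) → 70 (decimal)
Convert LXXVIII (Roman numeral) → 50 + 10 + 10 + 5 + 1 + 1 + 1 = 78 (decimal)
Compute 70 × 78 = 5460
5460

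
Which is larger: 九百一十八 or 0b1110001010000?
Convert 九百一十八 (Chinese numeral) → 9×100 + 1×10 + 8 = 918 (decimal)
Convert 0b1110001010000 (binary) → 4096 + 2048 + 1024 + 64 + 16 = 7248 (decimal)
Compare 918 vs 7248: larger = 7248
7248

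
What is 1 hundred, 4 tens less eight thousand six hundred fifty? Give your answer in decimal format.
Convert 1 hundred, 4 tens (place-value notation) → 1×100 + 4×10 = 140 (decimal)
Convert eight thousand six hundred fifty (English words) → 8×1000 + 6×100 + 50 = 8650 (decimal)
Compute 140 - 8650 = -8510
-8510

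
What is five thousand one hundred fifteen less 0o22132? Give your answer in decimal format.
Convert five thousand one hundred fifteen (English words) → 5×1000 + 1×100 + 15 = 5115 (decimal)
Convert 0o22132 (octal) → 2×4096 + 2×512 + 1×64 + 3×8 + 2 = 9306 (decimal)
Compute 5115 - 9306 = -4191
-4191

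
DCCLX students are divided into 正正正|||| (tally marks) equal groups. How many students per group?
Convert DCCLX (Roman numeral) → 500 + 100 + 100 + 50 + 10 = 760 (decimal)
Convert 正正正|||| (tally marks) → 5 + 5 + 5 + 4 = 19 (decimal)
Compute 760 ÷ 19 = 40
40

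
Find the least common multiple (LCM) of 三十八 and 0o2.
Convert 三十八 (Chinese numeral) → 3×10 + 8 = 38 (decimal)
Convert 0o2 (octal) → 2 (decimal)
Compute lcm(38, 2) = 38
38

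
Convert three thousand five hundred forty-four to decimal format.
Convert three thousand five hundred forty-four (English words) → 3×1000 + 5×100 + 44 = 3544 (decimal)
3544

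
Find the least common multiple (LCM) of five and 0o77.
Convert five (English words) → 5 (decimal)
Convert 0o77 (octal) → 7×8 + 7 = 63 (decimal)
Compute lcm(5, 63) = 315
315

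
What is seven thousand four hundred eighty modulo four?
Convert seven thousand four hundred eighty (English words) → 7×1000 + 4×100 + 80 = 7480 (decimal)
Convert four (English words) → 4 (decimal)
Compute 7480 mod 4 = 0
0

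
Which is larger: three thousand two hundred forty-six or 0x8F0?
Convert three thousand two hundred forty-six (English words) → 3×1000 + 2×100 + 46 = 3246 (decimal)
Convert 0x8F0 (hexadecimal) → 8×256 + 15×16 = 2288 (decimal)
Compare 3246 vs 2288: larger = 3246
3246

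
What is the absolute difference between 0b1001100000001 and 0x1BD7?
Convert 0b1001100000001 (binary) → 4096 + 512 + 256 + 1 = 4865 (decimal)
Convert 0x1BD7 (hexadecimal) → 1×4096 + 11×256 + 13×16 + 7 = 7127 (decimal)
Compute |4865 - 7127| = 2262
2262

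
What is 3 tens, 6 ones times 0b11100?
Convert 3 tens, 6 ones (place-value notation) → 3×10 + 6 = 36 (decimal)
Convert 0b11100 (binary) → 16 + 8 + 4 = 28 (decimal)
Compute 36 × 28 = 1008
1008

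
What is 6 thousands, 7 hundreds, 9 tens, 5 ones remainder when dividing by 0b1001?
Convert 6 thousands, 7 hundreds, 9 tens, 5 ones (place-value notation) → 6×1000 + 7×100 + 9×10 + 5 = 6795 (decimal)
Convert 0b1001 (binary) → 8 + 1 = 9 (decimal)
Compute 6795 mod 9 = 0
0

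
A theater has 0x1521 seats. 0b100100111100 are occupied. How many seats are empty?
Convert 0x1521 (hexadecimal) → 1×4096 + 5×256 + 2×16 + 1 = 5409 (decimal)
Convert 0b100100111100 (binary) → 2048 + 256 + 32 + 16 + 8 + 4 = 2364 (decimal)
Compute 5409 - 2364 = 3045
3045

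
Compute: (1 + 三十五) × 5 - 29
Convert 三十五 (Chinese numeral) → 3×10 + 5 = 35 (decimal)
Expression in decimal: (1 + 35) × 5 - 29
Parentheses first: 1 + 35 = 36
Multiply: 36 × 5 = 180
Subtract: 180 - 29 = 151
151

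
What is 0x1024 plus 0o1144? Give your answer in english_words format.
Convert 0x1024 (hexadecimal) → 1×4096 + 2×16 + 4 = 4132 (decimal)
Convert 0o1144 (octal) → 1×512 + 1×64 + 4×8 + 4 = 612 (decimal)
Compute 4132 + 612 = 4744
Convert 4744 (decimal) → 4744 = 4×1000 + 7×100 + 44 → four thousand seven hundred forty-four (English words)
four thousand seven hundred forty-four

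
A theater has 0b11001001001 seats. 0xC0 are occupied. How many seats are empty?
Convert 0b11001001001 (binary) → 1024 + 512 + 64 + 8 + 1 = 1609 (decimal)
Convert 0xC0 (hexadecimal) → 12×16 = 192 (decimal)
Compute 1609 - 192 = 1417
1417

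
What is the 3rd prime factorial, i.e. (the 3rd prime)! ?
Convert the 3rd prime (prime index) → 5 (decimal)
Compute 5! = 120
120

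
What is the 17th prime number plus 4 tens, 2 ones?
The 17th prime number = 59
Convert 4 tens, 2 ones (place-value notation) → 4×10 + 2 = 42 (decimal)
Compute 59 + 42 = 101
101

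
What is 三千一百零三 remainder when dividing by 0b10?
Convert 三千一百零三 (Chinese numeral) → 3×1000 + 1×100 + 3 = 3103 (decimal)
Convert 0b10 (binary) → 2 (decimal)
Compute 3103 mod 2 = 1
1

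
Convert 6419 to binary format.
Convert 6419 (decimal) → 6419 = 4096 + 2048 + 256 + 16 + 2 + 1 → 0b1100100010011 (binary)
0b1100100010011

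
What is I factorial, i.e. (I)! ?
Convert I (Roman numeral) → 1 (decimal)
Compute 1! = 1
1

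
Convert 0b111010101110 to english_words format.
Convert 0b111010101110 (binary) → 2048 + 1024 + 512 + 128 + 32 + 8 + 4 + 2 = 3758 (decimal)
Convert 3758 (decimal) → 3758 = 3×1000 + 7×100 + 58 → three thousand seven hundred fifty-eight (English words)
three thousand seven hundred fifty-eight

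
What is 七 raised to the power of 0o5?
Convert 七 (Chinese numeral) → 7 (decimal)
Convert 0o5 (octal) → 5 (decimal)
Compute 7 ^ 5 = 16807
16807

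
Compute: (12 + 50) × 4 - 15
Parentheses first: 12 + 50 = 62
Multiply: 62 × 4 = 248
Subtract: 248 - 15 = 233
233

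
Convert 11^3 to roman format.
Convert 11^3 (power) → 1331 (decimal)
Convert 1331 (decimal) → 1331 = 1000 + 100 + 100 + 100 + 10 + 10 + 10 + 1 → MCCCXXXI (Roman numeral)
MCCCXXXI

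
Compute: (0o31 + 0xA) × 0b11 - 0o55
Convert 0o31 (octal) → 3×8 + 1 = 25 (decimal)
Convert 0xA (hexadecimal) → 10 (decimal)
Convert 0b11 (binary) → 2 + 1 = 3 (decimal)
Convert 0o55 (octal) → 5×8 + 5 = 45 (decimal)
Expression in decimal: (25 + 10) × 3 - 45
Parentheses first: 25 + 10 = 35
Multiply: 35 × 3 = 105
Subtract: 105 - 45 = 60
60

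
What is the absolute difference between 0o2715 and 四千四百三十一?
Convert 0o2715 (octal) → 2×512 + 7×64 + 1×8 + 5 = 1485 (decimal)
Convert 四千四百三十一 (Chinese numeral) → 4×1000 + 4×100 + 3×10 + 1 = 4431 (decimal)
Compute |1485 - 4431| = 2946
2946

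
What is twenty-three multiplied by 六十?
Convert twenty-three (English words) → 23 (decimal)
Convert 六十 (Chinese numeral) → 6×10 = 60 (decimal)
Compute 23 × 60 = 1380
1380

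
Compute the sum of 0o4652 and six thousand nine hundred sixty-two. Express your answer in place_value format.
Convert 0o4652 (octal) → 4×512 + 6×64 + 5×8 + 2 = 2474 (decimal)
Convert six thousand nine hundred sixty-two (English words) → 6×1000 + 9×100 + 62 = 6962 (decimal)
Compute 2474 + 6962 = 9436
Convert 9436 (decimal) → 9436 = 9×1000 + 4×100 + 3×10 + 6 → 9 thousands, 4 hundreds, 3 tens, 6 ones (place-value notation)
9 thousands, 4 hundreds, 3 tens, 6 ones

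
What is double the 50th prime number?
The 50th prime number = 229
Compute 229 × 2 = 458
458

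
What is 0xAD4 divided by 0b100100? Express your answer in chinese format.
Convert 0xAD4 (hexadecimal) → 10×256 + 13×16 + 4 = 2772 (decimal)
Convert 0b100100 (binary) → 32 + 4 = 36 (decimal)
Compute 2772 ÷ 36 = 77
Convert 77 (decimal) → 77 = 7×10 + 7 → 七十七 (Chinese numeral)
七十七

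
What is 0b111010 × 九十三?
Convert 0b111010 (binary) → 32 + 16 + 8 + 2 = 58 (decimal)
Convert 九十三 (Chinese numeral) → 9×10 + 3 = 93 (decimal)
Compute 58 × 93 = 5394
5394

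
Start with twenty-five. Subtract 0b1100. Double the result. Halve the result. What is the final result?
Convert twenty-five (English words) → 25 (decimal)
Start: 25
Convert 0b1100 (binary) → 8 + 4 = 12 (decimal)
25 - 12 = 13
13 × 2 = 26
26 ÷ 2 = 13
13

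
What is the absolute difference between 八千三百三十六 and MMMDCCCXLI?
Convert 八千三百三十六 (Chinese numeral) → 8×1000 + 3×100 + 3×10 + 6 = 8336 (decimal)
Convert MMMDCCCXLI (Roman numeral) → 1000 + 1000 + 1000 + 500 + 100 + 100 + 100 + 40 + 1 = 3841 (decimal)
Compute |8336 - 3841| = 4495
4495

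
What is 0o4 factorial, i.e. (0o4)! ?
Convert 0o4 (octal) → 4 (decimal)
Compute 4! = 24
24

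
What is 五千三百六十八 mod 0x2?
Convert 五千三百六十八 (Chinese numeral) → 5×1000 + 3×100 + 6×10 + 8 = 5368 (decimal)
Convert 0x2 (hexadecimal) → 2 (decimal)
Compute 5368 mod 2 = 0
0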